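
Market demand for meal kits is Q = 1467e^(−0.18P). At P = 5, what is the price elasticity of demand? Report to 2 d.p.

-0.90

At P = 5, Q = 596.438.
dQ/dP = −0.18·1467e^(−0.18P) = −0.18Q = -107.359.
ε = (dQ/dP)(P/Q) = (-107.359)(5/596.438).
|ε| < 1, so demand is inelastic at this price.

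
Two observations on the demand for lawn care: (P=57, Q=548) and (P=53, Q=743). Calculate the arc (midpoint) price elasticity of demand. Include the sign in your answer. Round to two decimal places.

-4.15

ΔQ = 743 − 548 = 195; ΔP = 53 − 57 = -4.
Midpoints: P̄ = 55.00, Q̄ = 645.5.
ε = (ΔQ/ΔP)(P̄/Q̄) = (195/-4)(55.00/645.5).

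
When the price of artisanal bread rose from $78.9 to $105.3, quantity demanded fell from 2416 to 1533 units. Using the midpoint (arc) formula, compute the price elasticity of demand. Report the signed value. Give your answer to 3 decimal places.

-1.560

ΔQ = 1533 − 2416 = -883; ΔP = 105.3 − 78.9 = 26.4.
Midpoints: P̄ = 92.10, Q̄ = 1974.5.
ε = (ΔQ/ΔP)(P̄/Q̄) = (-883/26.4)(92.10/1974.5).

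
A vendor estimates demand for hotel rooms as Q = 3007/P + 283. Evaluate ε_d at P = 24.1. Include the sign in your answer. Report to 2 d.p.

At P = 24.1, Q = 407.772.
dQ/dP = −3007/P² = -5.177.
ε = (dQ/dP)(P/Q) = (-5.177)(24.1/407.772).

-0.31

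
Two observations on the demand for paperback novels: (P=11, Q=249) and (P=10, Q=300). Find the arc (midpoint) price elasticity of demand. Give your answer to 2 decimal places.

ΔQ = 300 − 249 = 51; ΔP = 10 − 11 = -1.
Midpoints: P̄ = 10.50, Q̄ = 274.5.
ε = (ΔQ/ΔP)(P̄/Q̄) = (51/-1)(10.50/274.5).

-1.95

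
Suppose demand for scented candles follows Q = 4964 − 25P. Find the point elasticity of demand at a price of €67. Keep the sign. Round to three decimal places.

-0.509

At P = 67, Q = 3289.
dQ/dP = −25.
ε = (dQ/dP)(P/Q) = (-25)(67/3289).
|ε| < 1, so demand is inelastic at this price.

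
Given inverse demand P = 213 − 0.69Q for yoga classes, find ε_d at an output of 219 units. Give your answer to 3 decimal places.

-0.410

At Q = 219, P = 213 − 0.69(219) = 61.89.
dP/dQ = −0.69, so dQ/dP = 1/(−0.69) = -1.449.
ε = (dQ/dP)(P/Q) = (-1.449)(61.89/219).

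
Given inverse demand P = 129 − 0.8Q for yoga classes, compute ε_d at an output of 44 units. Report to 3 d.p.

At Q = 44, P = 129 − 0.8(44) = 93.80.
dP/dQ = −0.8, so dQ/dP = 1/(−0.8) = -1.250.
ε = (dQ/dP)(P/Q) = (-1.250)(93.80/44).

-2.665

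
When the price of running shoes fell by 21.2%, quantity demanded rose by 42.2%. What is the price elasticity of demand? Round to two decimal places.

ε = %ΔQ / %ΔP = (42.2)/(-21.2) = -1.991.

-1.99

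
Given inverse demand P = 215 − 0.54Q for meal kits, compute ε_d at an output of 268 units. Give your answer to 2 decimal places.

-0.49

At Q = 268, P = 215 − 0.54(268) = 70.28.
dP/dQ = −0.54, so dQ/dP = 1/(−0.54) = -1.852.
ε = (dQ/dP)(P/Q) = (-1.852)(70.28/268).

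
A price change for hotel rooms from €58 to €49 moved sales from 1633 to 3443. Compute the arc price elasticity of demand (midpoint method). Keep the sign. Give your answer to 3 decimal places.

-4.239

ΔQ = 3443 − 1633 = 1810; ΔP = 49 − 58 = -9.
Midpoints: P̄ = 53.50, Q̄ = 2538.0.
ε = (ΔQ/ΔP)(P̄/Q̄) = (1810/-9)(53.50/2538.0).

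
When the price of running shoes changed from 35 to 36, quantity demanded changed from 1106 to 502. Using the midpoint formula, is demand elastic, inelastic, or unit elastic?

elastic

Arc ε ≈ -26.669.
|ε| = 26.67 > 1.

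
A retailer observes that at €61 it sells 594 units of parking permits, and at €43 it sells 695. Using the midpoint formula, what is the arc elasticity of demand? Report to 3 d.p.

-0.453

ΔQ = 695 − 594 = 101; ΔP = 43 − 61 = -18.
Midpoints: P̄ = 52.00, Q̄ = 644.5.
ε = (ΔQ/ΔP)(P̄/Q̄) = (101/-18)(52.00/644.5).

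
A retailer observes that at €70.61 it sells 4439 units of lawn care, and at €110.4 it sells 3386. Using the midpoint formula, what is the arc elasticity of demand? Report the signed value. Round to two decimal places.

-0.61

ΔQ = 3386 − 4439 = -1053; ΔP = 110.4 − 70.61 = 39.79.
Midpoints: P̄ = 90.50, Q̄ = 3912.5.
ε = (ΔQ/ΔP)(P̄/Q̄) = (-1053/39.79)(90.50/3912.5).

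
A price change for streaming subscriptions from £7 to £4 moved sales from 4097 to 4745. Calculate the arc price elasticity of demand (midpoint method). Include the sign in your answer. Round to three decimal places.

ΔQ = 4745 − 4097 = 648; ΔP = 4 − 7 = -3.
Midpoints: P̄ = 5.50, Q̄ = 4421.0.
ε = (ΔQ/ΔP)(P̄/Q̄) = (648/-3)(5.50/4421.0).

-0.269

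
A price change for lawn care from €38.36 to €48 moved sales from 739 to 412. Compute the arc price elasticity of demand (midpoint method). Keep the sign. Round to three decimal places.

ΔQ = 412 − 739 = -327; ΔP = 48 − 38.36 = 9.64.
Midpoints: P̄ = 43.18, Q̄ = 575.5.
ε = (ΔQ/ΔP)(P̄/Q̄) = (-327/9.64)(43.18/575.5).

-2.545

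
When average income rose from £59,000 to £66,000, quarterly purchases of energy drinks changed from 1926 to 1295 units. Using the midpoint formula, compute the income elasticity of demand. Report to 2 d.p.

ΔQ = -631, ΔI = 7000. Midpoints: Ī = 62,500, Q̄ = 1610.5.
ε_I = (ΔQ/ΔI)(Ī/Q̄) = (-631/7000)(62500/1610.5).
ε_I < 0, so the good is inferior.

-3.50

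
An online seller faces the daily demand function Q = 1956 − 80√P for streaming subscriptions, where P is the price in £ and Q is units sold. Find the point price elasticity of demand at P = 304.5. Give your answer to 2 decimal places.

-1.25

At P = 304.5, Q = 560.006.
dQ/dP = −80/(2√P) = -2.292.
ε = (dQ/dP)(P/Q) = (-2.292)(304.5/560.006).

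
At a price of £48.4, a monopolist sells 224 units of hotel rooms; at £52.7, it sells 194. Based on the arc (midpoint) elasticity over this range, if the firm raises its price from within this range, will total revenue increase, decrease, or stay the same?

decrease

Arc ε = (-30/4.3)(50.55/209.0) ≈ -1.687.
|ε| = 1.69 > 1, so demand is elastic. A price rise therefore reduces total revenue.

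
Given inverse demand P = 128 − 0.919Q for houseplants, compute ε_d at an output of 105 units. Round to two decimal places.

-0.33

At Q = 105, P = 128 − 0.919(105) = 31.50.
dP/dQ = −0.919, so dQ/dP = 1/(−0.919) = -1.088.
ε = (dQ/dP)(P/Q) = (-1.088)(31.50/105).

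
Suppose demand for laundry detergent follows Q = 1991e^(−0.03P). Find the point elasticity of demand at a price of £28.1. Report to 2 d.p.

-0.84

At P = 28.1, Q = 856.961.
dQ/dP = −0.03·1991e^(−0.03P) = −0.03Q = -25.709.
ε = (dQ/dP)(P/Q) = (-25.709)(28.1/856.961).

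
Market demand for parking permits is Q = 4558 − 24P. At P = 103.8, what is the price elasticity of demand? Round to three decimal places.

-1.205

At P = 103.8, Q = 2066.800.
dQ/dP = −24.
ε = (dQ/dP)(P/Q) = (-24)(103.8/2066.800).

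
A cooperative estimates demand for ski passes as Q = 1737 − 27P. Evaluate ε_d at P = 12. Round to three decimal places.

At P = 12, Q = 1413.
dQ/dP = −27.
ε = (dQ/dP)(P/Q) = (-27)(12/1413).

-0.229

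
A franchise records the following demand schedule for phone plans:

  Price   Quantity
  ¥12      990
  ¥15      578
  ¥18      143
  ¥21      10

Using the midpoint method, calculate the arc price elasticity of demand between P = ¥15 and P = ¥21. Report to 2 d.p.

-5.80

At P = 15, Q = 578; at P = 21, Q = 10.
ΔQ = -568, ΔP = 6. Midpoints: P̄ = 18.00, Q̄ = 294.0.
ε = (ΔQ/ΔP)(P̄/Q̄) = (-568/6)(18.00/294.0).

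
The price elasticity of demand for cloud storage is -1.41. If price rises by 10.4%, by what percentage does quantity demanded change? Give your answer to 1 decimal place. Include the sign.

-14.7%

%ΔQ ≈ ε × %ΔP = (-1.41)(10.4%) = -14.66%.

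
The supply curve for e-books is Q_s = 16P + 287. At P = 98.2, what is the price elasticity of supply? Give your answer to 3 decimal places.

At P = 98.2, Q_s = 1858.20.
dQ_s/dP = 16.
ε_s = (dQ_s/dP)(P/Q_s) = (16)(98.2/1858.20).

0.846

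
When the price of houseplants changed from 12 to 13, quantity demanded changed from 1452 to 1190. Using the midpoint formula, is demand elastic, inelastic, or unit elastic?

elastic

Arc ε ≈ -2.479.
|ε| = 2.48 > 1.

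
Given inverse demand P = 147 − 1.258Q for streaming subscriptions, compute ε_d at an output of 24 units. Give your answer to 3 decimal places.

-3.869

At Q = 24, P = 147 − 1.258(24) = 116.81.
dP/dQ = −1.258, so dQ/dP = 1/(−1.258) = -0.795.
ε = (dQ/dP)(P/Q) = (-0.795)(116.81/24).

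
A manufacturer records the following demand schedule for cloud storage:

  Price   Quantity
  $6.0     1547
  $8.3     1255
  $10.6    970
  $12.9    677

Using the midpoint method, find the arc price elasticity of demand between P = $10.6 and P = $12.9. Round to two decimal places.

At P = 10.6, Q = 970; at P = 12.9, Q = 677.
ΔQ = -293, ΔP = 2.3. Midpoints: P̄ = 11.75, Q̄ = 823.5.
ε = (ΔQ/ΔP)(P̄/Q̄) = (-293/2.3)(11.75/823.5).

-1.82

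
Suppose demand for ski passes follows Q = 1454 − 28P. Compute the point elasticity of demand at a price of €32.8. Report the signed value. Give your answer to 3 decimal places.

-1.715

At P = 32.8, Q = 535.600.
dQ/dP = −28.
ε = (dQ/dP)(P/Q) = (-28)(32.8/535.600).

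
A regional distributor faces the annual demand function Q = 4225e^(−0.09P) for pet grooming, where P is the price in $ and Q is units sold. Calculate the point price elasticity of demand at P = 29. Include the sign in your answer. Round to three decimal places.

-2.610

At P = 29, Q = 310.683.
dQ/dP = −0.09·4225e^(−0.09P) = −0.09Q = -27.962.
ε = (dQ/dP)(P/Q) = (-27.962)(29/310.683).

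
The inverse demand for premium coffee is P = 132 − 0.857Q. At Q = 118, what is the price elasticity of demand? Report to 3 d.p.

-0.305

At Q = 118, P = 132 − 0.857(118) = 30.87.
dP/dQ = −0.857, so dQ/dP = 1/(−0.857) = -1.167.
ε = (dQ/dP)(P/Q) = (-1.167)(30.87/118).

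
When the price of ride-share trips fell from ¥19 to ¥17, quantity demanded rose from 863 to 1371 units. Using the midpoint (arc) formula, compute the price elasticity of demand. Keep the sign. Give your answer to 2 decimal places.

-4.09

ΔQ = 1371 − 863 = 508; ΔP = 17 − 19 = -2.
Midpoints: P̄ = 18.00, Q̄ = 1117.0.
ε = (ΔQ/ΔP)(P̄/Q̄) = (508/-2)(18.00/1117.0).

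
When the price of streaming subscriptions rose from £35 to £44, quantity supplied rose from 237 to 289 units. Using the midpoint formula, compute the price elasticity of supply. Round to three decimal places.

0.868

ΔQ = 289 − 237 = 52; ΔP = 44 − 35 = 9.
Midpoints: P̄ = 39.50, Q̄ = 263.0.
ε_s = (ΔQ/ΔP)(P̄/Q̄) = (52/9)(39.50/263.0).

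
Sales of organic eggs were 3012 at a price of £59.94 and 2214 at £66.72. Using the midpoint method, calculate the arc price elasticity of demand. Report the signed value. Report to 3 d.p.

-2.853

ΔQ = 2214 − 3012 = -798; ΔP = 66.72 − 59.94 = 6.78.
Midpoints: P̄ = 63.33, Q̄ = 2613.0.
ε = (ΔQ/ΔP)(P̄/Q̄) = (-798/6.78)(63.33/2613.0).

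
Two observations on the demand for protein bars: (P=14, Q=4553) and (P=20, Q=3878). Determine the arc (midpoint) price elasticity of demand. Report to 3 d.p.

ΔQ = 3878 − 4553 = -675; ΔP = 20 − 14 = 6.
Midpoints: P̄ = 17.00, Q̄ = 4215.5.
ε = (ΔQ/ΔP)(P̄/Q̄) = (-675/6)(17.00/4215.5).

-0.454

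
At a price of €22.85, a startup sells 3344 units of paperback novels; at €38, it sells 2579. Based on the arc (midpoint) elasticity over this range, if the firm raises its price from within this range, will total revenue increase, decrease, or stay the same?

increase

Arc ε = (-765/15.15)(30.43/2961.5) ≈ -0.519.
|ε| = 0.52 < 1, so demand is inelastic. A price rise therefore raises total revenue.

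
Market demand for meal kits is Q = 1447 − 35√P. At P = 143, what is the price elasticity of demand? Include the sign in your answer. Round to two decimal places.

At P = 143, Q = 1028.461.
dQ/dP = −35/(2√P) = -1.463.
ε = (dQ/dP)(P/Q) = (-1.463)(143/1028.461).

-0.20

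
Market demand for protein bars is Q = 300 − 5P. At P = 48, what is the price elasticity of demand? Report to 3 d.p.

-4.000

At P = 48, Q = 60.
dQ/dP = −5.
ε = (dQ/dP)(P/Q) = (-5)(48/60).
|ε| > 1, so demand is elastic at this price.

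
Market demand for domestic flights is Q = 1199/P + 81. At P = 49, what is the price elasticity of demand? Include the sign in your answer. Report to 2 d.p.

-0.23

At P = 49, Q = 105.469.
dQ/dP = −1199/P² = -0.499.
ε = (dQ/dP)(P/Q) = (-0.499)(49/105.469).
|ε| < 1, so demand is inelastic at this price.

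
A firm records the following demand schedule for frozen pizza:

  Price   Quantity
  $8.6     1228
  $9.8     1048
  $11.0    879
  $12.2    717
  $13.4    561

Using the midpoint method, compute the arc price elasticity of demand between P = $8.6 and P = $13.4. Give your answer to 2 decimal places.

-1.71

At P = 8.6, Q = 1228; at P = 13.4, Q = 561.
ΔQ = -667, ΔP = 4.8. Midpoints: P̄ = 11.00, Q̄ = 894.5.
ε = (ΔQ/ΔP)(P̄/Q̄) = (-667/4.8)(11.00/894.5).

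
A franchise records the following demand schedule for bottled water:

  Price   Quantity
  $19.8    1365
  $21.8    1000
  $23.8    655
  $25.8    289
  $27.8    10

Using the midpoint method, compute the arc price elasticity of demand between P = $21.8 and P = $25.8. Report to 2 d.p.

At P = 21.8, Q = 1000; at P = 25.8, Q = 289.
ΔQ = -711, ΔP = 4.0. Midpoints: P̄ = 23.80, Q̄ = 644.5.
ε = (ΔQ/ΔP)(P̄/Q̄) = (-711/4.0)(23.80/644.5).

-6.56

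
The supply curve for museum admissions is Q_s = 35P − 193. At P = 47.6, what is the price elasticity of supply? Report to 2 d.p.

1.13

At P = 47.6, Q_s = 1473.
dQ_s/dP = 35.
ε_s = (dQ_s/dP)(P/Q_s) = (35)(47.6/1473).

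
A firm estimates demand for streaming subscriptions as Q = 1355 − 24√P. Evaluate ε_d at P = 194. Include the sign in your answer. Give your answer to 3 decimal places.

At P = 194, Q = 1020.719.
dQ/dP = −24/(2√P) = -0.862.
ε = (dQ/dP)(P/Q) = (-0.862)(194/1020.719).
|ε| < 1, so demand is inelastic at this price.

-0.164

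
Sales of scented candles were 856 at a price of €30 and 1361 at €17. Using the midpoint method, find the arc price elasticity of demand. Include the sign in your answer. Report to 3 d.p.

-0.824

ΔQ = 1361 − 856 = 505; ΔP = 17 − 30 = -13.
Midpoints: P̄ = 23.50, Q̄ = 1108.5.
ε = (ΔQ/ΔP)(P̄/Q̄) = (505/-13)(23.50/1108.5).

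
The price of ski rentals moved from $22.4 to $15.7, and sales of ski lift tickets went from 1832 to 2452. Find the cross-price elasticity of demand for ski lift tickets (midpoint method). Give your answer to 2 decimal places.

-0.82

ΔQ_x = 2452 − 1832 = 620; ΔP_y = 15.7 − 22.4 = -6.7.
Midpoints: P̄_y = 19.05, Q̄_x = 2142.0.
ε_xy = (ΔQ_x/ΔP_y)(P̄_y/Q̄_x) = (620/-6.7)(19.05/2142.0).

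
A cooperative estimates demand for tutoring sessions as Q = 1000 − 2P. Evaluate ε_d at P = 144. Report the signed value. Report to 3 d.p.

At P = 144, Q = 712.
dQ/dP = −2.
ε = (dQ/dP)(P/Q) = (-2)(144/712).
|ε| < 1, so demand is inelastic at this price.

-0.404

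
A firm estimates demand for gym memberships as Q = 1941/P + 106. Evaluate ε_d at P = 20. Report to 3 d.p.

At P = 20, Q = 203.050.
dQ/dP = −1941/P² = -4.853.
ε = (dQ/dP)(P/Q) = (-4.853)(20/203.050).

-0.478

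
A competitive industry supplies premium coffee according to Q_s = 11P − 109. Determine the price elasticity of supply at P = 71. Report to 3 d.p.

1.162

At P = 71, Q_s = 672.
dQ_s/dP = 11.
ε_s = (dQ_s/dP)(P/Q_s) = (11)(71/672).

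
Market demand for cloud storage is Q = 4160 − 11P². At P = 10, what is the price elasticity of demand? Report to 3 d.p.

At P = 10, Q = 3060.
dQ/dP = −22P = -220.
ε = (dQ/dP)(P/Q) = (-220)(10/3060).
|ε| < 1, so demand is inelastic at this price.

-0.719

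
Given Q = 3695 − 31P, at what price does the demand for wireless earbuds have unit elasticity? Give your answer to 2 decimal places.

59.60

For linear demand Q = a − bP, ε = −bP/(a − bP). |ε| = 1 when bP = a − bP, i.e. P = a/(2b).
P = 3695/(2·31) = 3695/62 = 59.5968.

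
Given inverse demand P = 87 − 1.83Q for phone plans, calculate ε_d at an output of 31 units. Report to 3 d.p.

At Q = 31, P = 87 − 1.83(31) = 30.27.
dP/dQ = −1.83, so dQ/dP = 1/(−1.83) = -0.546.
ε = (dQ/dP)(P/Q) = (-0.546)(30.27/31).

-0.534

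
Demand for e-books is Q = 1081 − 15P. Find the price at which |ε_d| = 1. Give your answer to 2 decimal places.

For linear demand Q = a − bP, ε = −bP/(a − bP). |ε| = 1 when bP = a − bP, i.e. P = a/(2b).
P = 1081/(2·15) = 1081/30 = 36.0333.

36.03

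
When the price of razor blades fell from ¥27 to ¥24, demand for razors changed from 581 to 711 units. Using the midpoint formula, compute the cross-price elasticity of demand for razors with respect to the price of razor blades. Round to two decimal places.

ΔQ_x = 711 − 581 = 130; ΔP_y = 24 − 27 = -3.
Midpoints: P̄_y = 25.50, Q̄_x = 646.0.
ε_xy = (ΔQ_x/ΔP_y)(P̄_y/Q̄_x) = (130/-3)(25.50/646.0).

-1.71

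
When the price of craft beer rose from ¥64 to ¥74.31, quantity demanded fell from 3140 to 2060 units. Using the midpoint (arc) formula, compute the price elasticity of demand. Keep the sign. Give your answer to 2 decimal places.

ΔQ = 2060 − 3140 = -1080; ΔP = 74.31 − 64 = 10.31.
Midpoints: P̄ = 69.16, Q̄ = 2600.0.
ε = (ΔQ/ΔP)(P̄/Q̄) = (-1080/10.31)(69.16/2600.0).

-2.79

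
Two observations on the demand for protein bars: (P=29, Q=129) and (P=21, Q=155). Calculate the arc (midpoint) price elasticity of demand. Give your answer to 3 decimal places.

-0.572

ΔQ = 155 − 129 = 26; ΔP = 21 − 29 = -8.
Midpoints: P̄ = 25.00, Q̄ = 142.0.
ε = (ΔQ/ΔP)(P̄/Q̄) = (26/-8)(25.00/142.0).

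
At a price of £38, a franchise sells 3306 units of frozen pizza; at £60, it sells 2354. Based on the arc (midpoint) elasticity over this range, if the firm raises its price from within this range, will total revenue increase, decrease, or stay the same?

Arc ε = (-952/22)(49.00/2830.0) ≈ -0.749.
|ε| = 0.75 < 1, so demand is inelastic. A price rise therefore raises total revenue.

increase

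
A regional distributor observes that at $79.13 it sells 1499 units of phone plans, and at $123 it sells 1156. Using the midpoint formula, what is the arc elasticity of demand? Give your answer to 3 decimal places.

-0.595

ΔQ = 1156 − 1499 = -343; ΔP = 123 − 79.13 = 43.87.
Midpoints: P̄ = 101.06, Q̄ = 1327.5.
ε = (ΔQ/ΔP)(P̄/Q̄) = (-343/43.87)(101.06/1327.5).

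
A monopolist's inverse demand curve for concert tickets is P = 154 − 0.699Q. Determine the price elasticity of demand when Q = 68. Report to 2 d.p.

At Q = 68, P = 154 − 0.699(68) = 106.47.
dP/dQ = −0.699, so dQ/dP = 1/(−0.699) = -1.431.
ε = (dQ/dP)(P/Q) = (-1.431)(106.47/68).

-2.24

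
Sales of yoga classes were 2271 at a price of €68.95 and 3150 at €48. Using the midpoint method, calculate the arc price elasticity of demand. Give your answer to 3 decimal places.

-0.905

ΔQ = 3150 − 2271 = 879; ΔP = 48 − 68.95 = -20.95.
Midpoints: P̄ = 58.48, Q̄ = 2710.5.
ε = (ΔQ/ΔP)(P̄/Q̄) = (879/-20.95)(58.48/2710.5).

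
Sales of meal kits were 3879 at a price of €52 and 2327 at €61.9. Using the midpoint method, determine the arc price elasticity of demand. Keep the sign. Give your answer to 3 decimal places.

-2.877

ΔQ = 2327 − 3879 = -1552; ΔP = 61.9 − 52 = 9.9.
Midpoints: P̄ = 56.95, Q̄ = 3103.0.
ε = (ΔQ/ΔP)(P̄/Q̄) = (-1552/9.9)(56.95/3103.0).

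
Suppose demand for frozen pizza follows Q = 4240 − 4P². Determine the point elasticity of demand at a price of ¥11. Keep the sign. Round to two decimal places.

-0.26

At P = 11, Q = 3756.
dQ/dP = −8P = -88.
ε = (dQ/dP)(P/Q) = (-88)(11/3756).
|ε| < 1, so demand is inelastic at this price.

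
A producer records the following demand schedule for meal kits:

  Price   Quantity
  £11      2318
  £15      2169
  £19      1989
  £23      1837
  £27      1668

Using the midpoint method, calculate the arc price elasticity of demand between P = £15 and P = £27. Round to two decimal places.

-0.46

At P = 15, Q = 2169; at P = 27, Q = 1668.
ΔQ = -501, ΔP = 12. Midpoints: P̄ = 21.00, Q̄ = 1918.5.
ε = (ΔQ/ΔP)(P̄/Q̄) = (-501/12)(21.00/1918.5).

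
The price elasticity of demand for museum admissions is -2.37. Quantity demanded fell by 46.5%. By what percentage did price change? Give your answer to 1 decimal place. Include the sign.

19.6%

%ΔP ≈ %ΔQ / ε = (-46.5%)/(-2.37) = 19.62%.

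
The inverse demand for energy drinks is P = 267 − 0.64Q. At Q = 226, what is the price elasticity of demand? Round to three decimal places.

At Q = 226, P = 267 − 0.64(226) = 122.36.
dP/dQ = −0.64, so dQ/dP = 1/(−0.64) = -1.562.
ε = (dQ/dP)(P/Q) = (-1.562)(122.36/226).

-0.846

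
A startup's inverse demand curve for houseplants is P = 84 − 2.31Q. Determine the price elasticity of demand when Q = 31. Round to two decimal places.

-0.17

At Q = 31, P = 84 − 2.31(31) = 12.39.
dP/dQ = −2.31, so dQ/dP = 1/(−2.31) = -0.433.
ε = (dQ/dP)(P/Q) = (-0.433)(12.39/31).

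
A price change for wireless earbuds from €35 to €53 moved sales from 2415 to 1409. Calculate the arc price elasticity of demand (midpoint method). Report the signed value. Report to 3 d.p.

-1.286

ΔQ = 1409 − 2415 = -1006; ΔP = 53 − 35 = 18.
Midpoints: P̄ = 44.00, Q̄ = 1912.0.
ε = (ΔQ/ΔP)(P̄/Q̄) = (-1006/18)(44.00/1912.0).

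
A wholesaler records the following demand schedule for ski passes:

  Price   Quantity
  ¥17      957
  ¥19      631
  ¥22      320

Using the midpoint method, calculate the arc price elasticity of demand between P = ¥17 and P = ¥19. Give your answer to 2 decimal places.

-3.70

At P = 17, Q = 957; at P = 19, Q = 631.
ΔQ = -326, ΔP = 2. Midpoints: P̄ = 18.00, Q̄ = 794.0.
ε = (ΔQ/ΔP)(P̄/Q̄) = (-326/2)(18.00/794.0).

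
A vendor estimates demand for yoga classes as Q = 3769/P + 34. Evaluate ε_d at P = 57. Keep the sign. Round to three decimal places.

At P = 57, Q = 100.123.
dQ/dP = −3769/P² = -1.160.
ε = (dQ/dP)(P/Q) = (-1.160)(57/100.123).
|ε| < 1, so demand is inelastic at this price.

-0.660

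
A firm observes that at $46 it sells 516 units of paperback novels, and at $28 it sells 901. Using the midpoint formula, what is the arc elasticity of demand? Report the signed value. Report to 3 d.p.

-1.117

ΔQ = 901 − 516 = 385; ΔP = 28 − 46 = -18.
Midpoints: P̄ = 37.00, Q̄ = 708.5.
ε = (ΔQ/ΔP)(P̄/Q̄) = (385/-18)(37.00/708.5).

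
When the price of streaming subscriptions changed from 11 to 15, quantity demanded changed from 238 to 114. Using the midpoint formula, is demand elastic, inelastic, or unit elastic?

Arc ε ≈ -2.290.
|ε| = 2.29 > 1.

elastic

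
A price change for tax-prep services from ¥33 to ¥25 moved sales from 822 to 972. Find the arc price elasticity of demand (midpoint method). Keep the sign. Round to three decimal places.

ΔQ = 972 − 822 = 150; ΔP = 25 − 33 = -8.
Midpoints: P̄ = 29.00, Q̄ = 897.0.
ε = (ΔQ/ΔP)(P̄/Q̄) = (150/-8)(29.00/897.0).

-0.606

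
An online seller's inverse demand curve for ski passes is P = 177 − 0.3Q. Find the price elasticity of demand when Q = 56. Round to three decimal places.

At Q = 56, P = 177 − 0.3(56) = 160.20.
dP/dQ = −0.3, so dQ/dP = 1/(−0.3) = -3.333.
ε = (dQ/dP)(P/Q) = (-3.333)(160.20/56).

-9.536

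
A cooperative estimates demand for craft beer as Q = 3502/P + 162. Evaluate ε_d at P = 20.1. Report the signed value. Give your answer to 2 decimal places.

At P = 20.1, Q = 336.229.
dQ/dP = −3502/P² = -8.668.
ε = (dQ/dP)(P/Q) = (-8.668)(20.1/336.229).

-0.52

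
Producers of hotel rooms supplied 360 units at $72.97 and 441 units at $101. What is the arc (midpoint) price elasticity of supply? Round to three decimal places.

0.628

ΔQ = 441 − 360 = 81; ΔP = 101 − 72.97 = 28.03.
Midpoints: P̄ = 86.98, Q̄ = 400.5.
ε_s = (ΔQ/ΔP)(P̄/Q̄) = (81/28.03)(86.98/400.5).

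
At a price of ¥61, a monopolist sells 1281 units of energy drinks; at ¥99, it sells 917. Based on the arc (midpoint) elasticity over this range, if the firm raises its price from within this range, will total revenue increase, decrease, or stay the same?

increase

Arc ε = (-364/38)(80.00/1099.0) ≈ -0.697.
|ε| = 0.70 < 1, so demand is inelastic. A price rise therefore raises total revenue.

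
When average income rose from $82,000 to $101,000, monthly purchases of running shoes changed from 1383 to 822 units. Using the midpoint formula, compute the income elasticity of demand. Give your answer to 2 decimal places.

-2.45

ΔQ = -561, ΔI = 19000. Midpoints: Ī = 91,500, Q̄ = 1102.5.
ε_I = (ΔQ/ΔI)(Ī/Q̄) = (-561/19000)(91500/1102.5).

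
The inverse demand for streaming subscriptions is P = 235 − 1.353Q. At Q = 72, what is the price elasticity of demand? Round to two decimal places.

-1.41

At Q = 72, P = 235 − 1.353(72) = 137.58.
dP/dQ = −1.353, so dQ/dP = 1/(−1.353) = -0.739.
ε = (dQ/dP)(P/Q) = (-0.739)(137.58/72).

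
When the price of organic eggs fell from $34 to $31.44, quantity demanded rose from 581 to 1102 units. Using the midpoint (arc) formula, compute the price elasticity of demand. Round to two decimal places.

-7.91

ΔQ = 1102 − 581 = 521; ΔP = 31.44 − 34 = -2.56.
Midpoints: P̄ = 32.72, Q̄ = 841.5.
ε = (ΔQ/ΔP)(P̄/Q̄) = (521/-2.56)(32.72/841.5).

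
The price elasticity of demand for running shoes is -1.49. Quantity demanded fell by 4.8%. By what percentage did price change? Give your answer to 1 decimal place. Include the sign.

%ΔP ≈ %ΔQ / ε = (-4.8%)/(-1.49) = 3.22%.

3.2%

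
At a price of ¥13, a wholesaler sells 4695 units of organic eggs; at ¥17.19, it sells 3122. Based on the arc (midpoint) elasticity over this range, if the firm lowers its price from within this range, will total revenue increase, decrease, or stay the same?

Arc ε = (-1573/4.19)(15.10/3908.5) ≈ -1.450.
|ε| = 1.45 > 1, so demand is elastic. A price cut therefore raises total revenue.

increase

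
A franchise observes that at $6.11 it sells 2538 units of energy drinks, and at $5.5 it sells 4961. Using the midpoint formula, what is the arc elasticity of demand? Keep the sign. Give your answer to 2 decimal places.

-6.15

ΔQ = 4961 − 2538 = 2423; ΔP = 5.5 − 6.11 = -0.61.
Midpoints: P̄ = 5.80, Q̄ = 3749.5.
ε = (ΔQ/ΔP)(P̄/Q̄) = (2423/-0.61)(5.80/3749.5).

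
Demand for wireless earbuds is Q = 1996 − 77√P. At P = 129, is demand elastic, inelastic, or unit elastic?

Q = 1121.448, dQ/dP = -3.390.
ε = (dQ/dP)(P/Q) ≈ -0.390.
|ε| = 0.39 < 1.

inelastic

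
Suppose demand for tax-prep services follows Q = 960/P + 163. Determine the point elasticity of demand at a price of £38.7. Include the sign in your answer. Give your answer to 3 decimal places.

At P = 38.7, Q = 187.806.
dQ/dP = −960/P² = -0.641.
ε = (dQ/dP)(P/Q) = (-0.641)(38.7/187.806).

-0.132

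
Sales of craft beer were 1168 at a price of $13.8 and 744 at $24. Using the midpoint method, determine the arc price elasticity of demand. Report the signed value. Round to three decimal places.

ΔQ = 744 − 1168 = -424; ΔP = 24 − 13.8 = 10.2.
Midpoints: P̄ = 18.90, Q̄ = 956.0.
ε = (ΔQ/ΔP)(P̄/Q̄) = (-424/10.2)(18.90/956.0).

-0.822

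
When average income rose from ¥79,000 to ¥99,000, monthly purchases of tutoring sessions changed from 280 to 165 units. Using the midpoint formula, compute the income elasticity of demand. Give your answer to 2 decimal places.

ΔQ = -115, ΔI = 20000. Midpoints: Ī = 89,000, Q̄ = 222.5.
ε_I = (ΔQ/ΔI)(Ī/Q̄) = (-115/20000)(89000/222.5).
ε_I < 0, so the good is inferior.

-2.30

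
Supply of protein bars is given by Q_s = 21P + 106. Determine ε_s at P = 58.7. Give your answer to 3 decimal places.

0.921

At P = 58.7, Q_s = 1338.70.
dQ_s/dP = 21.
ε_s = (dQ_s/dP)(P/Q_s) = (21)(58.7/1338.70).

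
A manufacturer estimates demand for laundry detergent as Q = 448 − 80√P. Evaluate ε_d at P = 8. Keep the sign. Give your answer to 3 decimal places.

At P = 8, Q = 221.726.
dQ/dP = −80/(2√P) = -14.142.
ε = (dQ/dP)(P/Q) = (-14.142)(8/221.726).
|ε| < 1, so demand is inelastic at this price.

-0.510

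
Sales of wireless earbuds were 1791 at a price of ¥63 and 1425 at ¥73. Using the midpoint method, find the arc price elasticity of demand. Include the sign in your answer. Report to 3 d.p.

-1.548

ΔQ = 1425 − 1791 = -366; ΔP = 73 − 63 = 10.
Midpoints: P̄ = 68.00, Q̄ = 1608.0.
ε = (ΔQ/ΔP)(P̄/Q̄) = (-366/10)(68.00/1608.0).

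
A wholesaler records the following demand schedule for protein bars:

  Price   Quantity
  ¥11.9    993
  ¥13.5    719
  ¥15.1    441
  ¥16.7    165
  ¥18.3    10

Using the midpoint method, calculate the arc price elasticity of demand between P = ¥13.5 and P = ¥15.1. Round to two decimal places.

-4.28

At P = 13.5, Q = 719; at P = 15.1, Q = 441.
ΔQ = -278, ΔP = 1.6. Midpoints: P̄ = 14.30, Q̄ = 580.0.
ε = (ΔQ/ΔP)(P̄/Q̄) = (-278/1.6)(14.30/580.0).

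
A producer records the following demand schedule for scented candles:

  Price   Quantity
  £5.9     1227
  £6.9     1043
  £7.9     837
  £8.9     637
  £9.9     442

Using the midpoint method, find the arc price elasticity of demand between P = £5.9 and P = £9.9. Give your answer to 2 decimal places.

At P = 5.9, Q = 1227; at P = 9.9, Q = 442.
ΔQ = -785, ΔP = 4.0. Midpoints: P̄ = 7.90, Q̄ = 834.5.
ε = (ΔQ/ΔP)(P̄/Q̄) = (-785/4.0)(7.90/834.5).

-1.86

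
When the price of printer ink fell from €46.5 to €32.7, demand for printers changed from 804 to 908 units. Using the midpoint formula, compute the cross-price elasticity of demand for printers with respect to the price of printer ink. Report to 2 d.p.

-0.35

ΔQ_x = 908 − 804 = 104; ΔP_y = 32.7 − 46.5 = -13.8.
Midpoints: P̄_y = 39.60, Q̄_x = 856.0.
ε_xy = (ΔQ_x/ΔP_y)(P̄_y/Q̄_x) = (104/-13.8)(39.60/856.0).
ε_xy < 0, so the goods are complements.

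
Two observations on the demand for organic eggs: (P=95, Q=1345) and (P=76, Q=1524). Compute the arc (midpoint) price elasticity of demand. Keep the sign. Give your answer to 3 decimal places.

ΔQ = 1524 − 1345 = 179; ΔP = 76 − 95 = -19.
Midpoints: P̄ = 85.50, Q̄ = 1434.5.
ε = (ΔQ/ΔP)(P̄/Q̄) = (179/-19)(85.50/1434.5).

-0.562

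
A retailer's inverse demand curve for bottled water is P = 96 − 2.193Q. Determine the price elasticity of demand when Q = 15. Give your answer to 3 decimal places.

At Q = 15, P = 96 − 2.193(15) = 63.10.
dP/dQ = −2.193, so dQ/dP = 1/(−2.193) = -0.456.
ε = (dQ/dP)(P/Q) = (-0.456)(63.10/15).

-1.918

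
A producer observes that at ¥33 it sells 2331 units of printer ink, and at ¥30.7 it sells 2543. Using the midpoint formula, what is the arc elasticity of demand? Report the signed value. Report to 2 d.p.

ΔQ = 2543 − 2331 = 212; ΔP = 30.7 − 33 = -2.3.
Midpoints: P̄ = 31.85, Q̄ = 2437.0.
ε = (ΔQ/ΔP)(P̄/Q̄) = (212/-2.3)(31.85/2437.0).

-1.20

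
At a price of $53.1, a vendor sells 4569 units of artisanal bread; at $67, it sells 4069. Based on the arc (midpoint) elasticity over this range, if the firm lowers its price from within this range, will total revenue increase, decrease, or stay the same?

decrease

Arc ε = (-500/13.9)(60.05/4319.0) ≈ -0.500.
|ε| = 0.50 < 1, so demand is inelastic. A price cut therefore reduces total revenue.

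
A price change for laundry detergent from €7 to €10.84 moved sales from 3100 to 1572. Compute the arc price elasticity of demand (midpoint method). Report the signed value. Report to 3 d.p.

-1.519

ΔQ = 1572 − 3100 = -1528; ΔP = 10.84 − 7 = 3.84.
Midpoints: P̄ = 8.92, Q̄ = 2336.0.
ε = (ΔQ/ΔP)(P̄/Q̄) = (-1528/3.84)(8.92/2336.0).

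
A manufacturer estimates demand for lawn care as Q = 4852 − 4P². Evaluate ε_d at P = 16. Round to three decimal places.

-0.535

At P = 16, Q = 3828.
dQ/dP = −8P = -128.
ε = (dQ/dP)(P/Q) = (-128)(16/3828).
|ε| < 1, so demand is inelastic at this price.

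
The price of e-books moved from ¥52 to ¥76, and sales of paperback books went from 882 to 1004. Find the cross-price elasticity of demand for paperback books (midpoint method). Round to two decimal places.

ΔQ_x = 1004 − 882 = 122; ΔP_y = 76 − 52 = 24.
Midpoints: P̄_y = 64.00, Q̄_x = 943.0.
ε_xy = (ΔQ_x/ΔP_y)(P̄_y/Q̄_x) = (122/24)(64.00/943.0).
ε_xy > 0, so the goods are substitutes.

0.34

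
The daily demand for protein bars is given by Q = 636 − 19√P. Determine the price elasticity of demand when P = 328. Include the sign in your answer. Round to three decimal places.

-0.589

At P = 328, Q = 291.895.
dQ/dP = −19/(2√P) = -0.525.
ε = (dQ/dP)(P/Q) = (-0.525)(328/291.895).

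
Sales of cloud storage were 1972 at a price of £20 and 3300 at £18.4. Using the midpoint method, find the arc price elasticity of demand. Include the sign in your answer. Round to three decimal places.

ΔQ = 3300 − 1972 = 1328; ΔP = 18.4 − 20 = -1.6.
Midpoints: P̄ = 19.20, Q̄ = 2636.0.
ε = (ΔQ/ΔP)(P̄/Q̄) = (1328/-1.6)(19.20/2636.0).

-6.046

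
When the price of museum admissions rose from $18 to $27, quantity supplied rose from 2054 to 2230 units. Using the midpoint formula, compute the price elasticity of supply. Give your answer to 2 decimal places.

ΔQ = 2230 − 2054 = 176; ΔP = 27 − 18 = 9.
Midpoints: P̄ = 22.50, Q̄ = 2142.0.
ε_s = (ΔQ/ΔP)(P̄/Q̄) = (176/9)(22.50/2142.0).

0.21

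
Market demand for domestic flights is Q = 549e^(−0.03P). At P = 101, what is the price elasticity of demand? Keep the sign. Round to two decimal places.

-3.03

At P = 101, Q = 26.525.
dQ/dP = −0.03·549e^(−0.03P) = −0.03Q = -0.796.
ε = (dQ/dP)(P/Q) = (-0.796)(101/26.525).
|ε| > 1, so demand is elastic at this price.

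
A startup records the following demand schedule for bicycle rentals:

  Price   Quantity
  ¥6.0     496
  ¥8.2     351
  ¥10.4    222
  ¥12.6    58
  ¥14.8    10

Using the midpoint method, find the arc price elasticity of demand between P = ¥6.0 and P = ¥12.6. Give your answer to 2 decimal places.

-2.23

At P = 6.0, Q = 496; at P = 12.6, Q = 58.
ΔQ = -438, ΔP = 6.6. Midpoints: P̄ = 9.30, Q̄ = 277.0.
ε = (ΔQ/ΔP)(P̄/Q̄) = (-438/6.6)(9.30/277.0).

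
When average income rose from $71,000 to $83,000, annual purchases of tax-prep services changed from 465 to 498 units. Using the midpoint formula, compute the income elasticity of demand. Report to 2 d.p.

0.44

ΔQ = 33, ΔI = 12000. Midpoints: Ī = 77,000, Q̄ = 481.5.
ε_I = (ΔQ/ΔI)(Ī/Q̄) = (33/12000)(77000/481.5).
ε_I > 0, so the good is normal.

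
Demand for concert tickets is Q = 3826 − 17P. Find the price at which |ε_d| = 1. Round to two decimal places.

For linear demand Q = a − bP, ε = −bP/(a − bP). |ε| = 1 when bP = a − bP, i.e. P = a/(2b).
P = 3826/(2·17) = 3826/34 = 112.5294.

112.53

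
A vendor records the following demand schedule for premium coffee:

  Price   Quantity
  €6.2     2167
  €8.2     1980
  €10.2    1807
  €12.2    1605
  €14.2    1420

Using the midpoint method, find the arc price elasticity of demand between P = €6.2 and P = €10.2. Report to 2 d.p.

-0.37

At P = 6.2, Q = 2167; at P = 10.2, Q = 1807.
ΔQ = -360, ΔP = 4.0. Midpoints: P̄ = 8.20, Q̄ = 1987.0.
ε = (ΔQ/ΔP)(P̄/Q̄) = (-360/4.0)(8.20/1987.0).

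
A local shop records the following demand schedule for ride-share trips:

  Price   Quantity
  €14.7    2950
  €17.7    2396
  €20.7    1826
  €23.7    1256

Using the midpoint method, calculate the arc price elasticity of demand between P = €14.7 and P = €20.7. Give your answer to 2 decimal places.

At P = 14.7, Q = 2950; at P = 20.7, Q = 1826.
ΔQ = -1124, ΔP = 6.0. Midpoints: P̄ = 17.70, Q̄ = 2388.0.
ε = (ΔQ/ΔP)(P̄/Q̄) = (-1124/6.0)(17.70/2388.0).

-1.39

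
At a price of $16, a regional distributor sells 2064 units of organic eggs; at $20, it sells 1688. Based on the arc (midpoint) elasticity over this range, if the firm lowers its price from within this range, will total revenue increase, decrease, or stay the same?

decrease

Arc ε = (-376/4)(18.00/1876.0) ≈ -0.902.
|ε| = 0.90 < 1, so demand is inelastic. A price cut therefore reduces total revenue.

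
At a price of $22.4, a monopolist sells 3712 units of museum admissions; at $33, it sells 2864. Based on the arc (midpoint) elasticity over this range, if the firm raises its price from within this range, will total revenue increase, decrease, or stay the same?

Arc ε = (-848/10.6)(27.70/3288.0) ≈ -0.674.
|ε| = 0.67 < 1, so demand is inelastic. A price rise therefore raises total revenue.

increase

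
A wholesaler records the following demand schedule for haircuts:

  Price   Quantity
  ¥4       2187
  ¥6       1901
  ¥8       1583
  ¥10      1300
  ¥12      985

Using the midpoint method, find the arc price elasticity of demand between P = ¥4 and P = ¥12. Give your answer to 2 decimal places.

-0.76

At P = 4, Q = 2187; at P = 12, Q = 985.
ΔQ = -1202, ΔP = 8. Midpoints: P̄ = 8.00, Q̄ = 1586.0.
ε = (ΔQ/ΔP)(P̄/Q̄) = (-1202/8)(8.00/1586.0).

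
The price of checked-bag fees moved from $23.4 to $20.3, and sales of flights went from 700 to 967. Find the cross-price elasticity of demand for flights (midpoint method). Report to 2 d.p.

ΔQ_x = 967 − 700 = 267; ΔP_y = 20.3 − 23.4 = -3.1.
Midpoints: P̄_y = 21.85, Q̄_x = 833.5.
ε_xy = (ΔQ_x/ΔP_y)(P̄_y/Q̄_x) = (267/-3.1)(21.85/833.5).
ε_xy < 0, so the goods are complements.

-2.26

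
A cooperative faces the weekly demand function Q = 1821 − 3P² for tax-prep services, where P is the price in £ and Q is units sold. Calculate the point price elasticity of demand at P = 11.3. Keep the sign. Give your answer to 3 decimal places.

-0.533

At P = 11.3, Q = 1437.930.
dQ/dP = −6P = -67.800.
ε = (dQ/dP)(P/Q) = (-67.800)(11.3/1437.930).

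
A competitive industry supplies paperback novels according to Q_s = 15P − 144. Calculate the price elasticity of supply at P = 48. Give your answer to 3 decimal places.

1.250

At P = 48, Q_s = 576.
dQ_s/dP = 15.
ε_s = (dQ_s/dP)(P/Q_s) = (15)(48/576).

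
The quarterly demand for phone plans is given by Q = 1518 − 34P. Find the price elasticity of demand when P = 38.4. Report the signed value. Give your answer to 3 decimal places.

At P = 38.4, Q = 212.400.
dQ/dP = −34.
ε = (dQ/dP)(P/Q) = (-34)(38.4/212.400).

-6.147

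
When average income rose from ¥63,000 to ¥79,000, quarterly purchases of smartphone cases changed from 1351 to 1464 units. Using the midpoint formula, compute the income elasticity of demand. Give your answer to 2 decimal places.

0.36

ΔQ = 113, ΔI = 16000. Midpoints: Ī = 71,000, Q̄ = 1407.5.
ε_I = (ΔQ/ΔI)(Ī/Q̄) = (113/16000)(71000/1407.5).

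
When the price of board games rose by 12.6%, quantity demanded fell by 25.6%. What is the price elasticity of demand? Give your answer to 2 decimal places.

-2.03

ε = %ΔQ / %ΔP = (-25.6)/(12.6) = -2.032.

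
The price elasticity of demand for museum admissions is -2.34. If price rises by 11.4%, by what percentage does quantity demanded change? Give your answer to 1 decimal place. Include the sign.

%ΔQ ≈ ε × %ΔP = (-2.34)(11.4%) = -26.68%.

-26.7%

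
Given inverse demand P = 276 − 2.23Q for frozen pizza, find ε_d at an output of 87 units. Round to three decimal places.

At Q = 87, P = 276 − 2.23(87) = 81.99.
dP/dQ = −2.23, so dQ/dP = 1/(−2.23) = -0.448.
ε = (dQ/dP)(P/Q) = (-0.448)(81.99/87).

-0.423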